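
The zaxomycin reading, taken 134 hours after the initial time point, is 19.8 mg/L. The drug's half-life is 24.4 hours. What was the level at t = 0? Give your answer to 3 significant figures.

Number of half-lives elapsed: n = 134/24.4 ≈ 5.4918.
A₀ = A × 2^n = 19.8 × 2^5.4918 = 19.8 × 44.998 ≈ 890.97 mg/L.

891 mg/L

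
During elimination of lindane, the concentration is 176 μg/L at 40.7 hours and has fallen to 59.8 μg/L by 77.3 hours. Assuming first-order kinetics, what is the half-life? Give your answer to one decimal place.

23.5 hours

Over Δt = 77.3 − 40.7 = 36.6 hours, the level fell by a factor of 176/59.8 ≈ 2.9431.
n = log₂(2.9431) ≈ 1.5574 half-lives, so t½ = 36.6/1.5574 ≈ 23.501 hours.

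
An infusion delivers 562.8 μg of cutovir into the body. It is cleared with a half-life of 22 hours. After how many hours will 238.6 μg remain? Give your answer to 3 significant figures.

27.2 hours

Fraction remaining = 238.6/562.8 ≈ 0.42395.
n = log₂(562.8/238.6) = ln(2.3588)/ln 2 ≈ 1.238 half-lives.
t = n × t½ = 1.238 × 22 ≈ 27.237 hours.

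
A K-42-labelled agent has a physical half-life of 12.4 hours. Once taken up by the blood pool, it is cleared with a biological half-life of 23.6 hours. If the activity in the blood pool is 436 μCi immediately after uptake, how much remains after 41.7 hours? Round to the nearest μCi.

1/t_eff = 1/t_phys + 1/t_biol = 1/12.4 + 1/23.6 = 0.12302 per hour.
t_eff = 12.4 × 23.6 / (12.4 + 23.6) ≈ 8.1289 hours.
Remaining = 436 × (1/2)^(41.7/8.1289) = 436 × (1/2)^5.1299 ≈ 12.452 μCi.

12 μCi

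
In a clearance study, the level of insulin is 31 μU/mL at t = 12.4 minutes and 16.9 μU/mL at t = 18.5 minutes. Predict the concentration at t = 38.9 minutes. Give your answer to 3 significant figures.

2.22 μU/mL

Over Δt = 18.5 − 12.4 = 6.1 minutes, the level fell by a factor of 31/16.9 ≈ 1.8343.
n = log₂(1.8343) ≈ 0.87524 half-lives, so t½ = 6.1/0.87524 ≈ 6.9695 minutes.
From t = 18.5 to t = 38.9: 16.9 × (1/2)^((38.9−18.5)/6.9695) ≈ 2.2221 μU/mL.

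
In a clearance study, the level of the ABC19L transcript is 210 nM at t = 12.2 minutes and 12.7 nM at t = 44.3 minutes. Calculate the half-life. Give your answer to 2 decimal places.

Over Δt = 44.3 − 12.2 = 32.1 minutes, the level fell by a factor of 210/12.7 ≈ 16.535.
n = log₂(16.535) ≈ 4.0475 half-lives, so t½ = 32.1/4.0475 ≈ 7.9308 minutes.

7.93 minutes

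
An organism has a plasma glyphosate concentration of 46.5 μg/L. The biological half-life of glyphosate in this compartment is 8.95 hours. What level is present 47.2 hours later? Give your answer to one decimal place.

1.2 μg/L

Number of half-lives: n = 47.2/8.95 ≈ 5.2737.
Remaining = 46.5 × (1/2)^5.2737 = 46.5 × 0.025849 ≈ 1.202 μg/L.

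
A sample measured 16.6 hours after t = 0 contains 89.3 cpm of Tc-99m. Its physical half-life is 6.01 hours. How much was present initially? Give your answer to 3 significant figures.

606 cpm

Number of half-lives elapsed: n = 16.6/6.01 ≈ 2.7621.
A₀ = A × 2^n = 89.3 × 2^2.7621 = 89.3 × 6.7837 ≈ 605.78 cpm.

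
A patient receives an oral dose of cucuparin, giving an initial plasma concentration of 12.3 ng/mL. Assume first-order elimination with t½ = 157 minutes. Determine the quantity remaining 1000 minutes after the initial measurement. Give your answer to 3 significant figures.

Number of half-lives: n = 1000/157 ≈ 6.3694.
Remaining = 12.3 × (1/2)^6.3694 = 12.3 × 0.012095 ≈ 0.14877 ng/mL.

0.149 ng/mL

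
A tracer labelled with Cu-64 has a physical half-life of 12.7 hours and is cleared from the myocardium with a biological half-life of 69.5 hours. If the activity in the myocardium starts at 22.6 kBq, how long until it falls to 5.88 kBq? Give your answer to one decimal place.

1/t_eff = 1/t_phys + 1/t_biol = 1/12.7 + 1/69.5 = 0.093129 per hour.
t_eff = 12.7 × 69.5 / (12.7 + 69.5) ≈ 10.738 hours.
n = log₂(22.6/5.88) ≈ 1.9424; t = 1.9424 × 10.738 ≈ 20.858 hours.

20.9 hours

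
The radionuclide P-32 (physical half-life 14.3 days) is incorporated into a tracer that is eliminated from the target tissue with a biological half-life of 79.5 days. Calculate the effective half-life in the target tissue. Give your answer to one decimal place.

1/t_eff = 1/t_phys + 1/t_biol = 1/14.3 + 1/79.5 = 0.082509 per day.
t_eff = 14.3 × 79.5 / (14.3 + 79.5) ≈ 12.12 days.

12.1 days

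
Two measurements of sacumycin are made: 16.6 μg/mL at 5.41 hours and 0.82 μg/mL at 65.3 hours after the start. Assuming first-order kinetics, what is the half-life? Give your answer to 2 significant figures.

Over Δt = 65.3 − 5.41 = 59.89 hours, the level fell by a factor of 16.6/0.82 ≈ 20.244.
n = log₂(20.244) ≈ 4.3394 half-lives, so t½ = 59.89/4.3394 ≈ 13.801 hours.

14 hours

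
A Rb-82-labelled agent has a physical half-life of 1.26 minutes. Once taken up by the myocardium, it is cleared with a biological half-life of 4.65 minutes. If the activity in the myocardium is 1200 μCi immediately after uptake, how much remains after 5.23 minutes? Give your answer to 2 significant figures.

31 μCi

1/t_eff = 1/t_phys + 1/t_biol = 1/1.26 + 1/4.65 = 1.0087 per minute.
t_eff = 1.26 × 4.65 / (1.26 + 4.65) ≈ 0.99137 minutes.
Remaining = 1200 × (1/2)^(5.23/0.99137) = 1200 × (1/2)^5.2755 ≈ 30.981 μCi.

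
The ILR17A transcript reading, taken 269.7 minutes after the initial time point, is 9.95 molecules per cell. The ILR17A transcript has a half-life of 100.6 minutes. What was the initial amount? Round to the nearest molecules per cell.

Number of half-lives elapsed: n = 269.7/100.6 ≈ 2.6809.
A₀ = A × 2^n = 9.95 × 2^2.6809 = 9.95 × 6.4126 ≈ 63.806 molecules per cell.

64 molecules per cell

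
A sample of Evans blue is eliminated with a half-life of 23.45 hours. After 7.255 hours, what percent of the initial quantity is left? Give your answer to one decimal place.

n = 7.255/23.45 ≈ 0.30938 half-lives.
Fraction remaining = (1/2)^0.30938 ≈ 0.80699, i.e. 80.699%.

80.7%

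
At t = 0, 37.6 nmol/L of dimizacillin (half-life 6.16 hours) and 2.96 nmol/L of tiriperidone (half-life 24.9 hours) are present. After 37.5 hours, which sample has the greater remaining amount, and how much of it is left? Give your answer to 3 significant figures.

dimizacillin: 37.6 × (1/2)^6.0877 ≈ 0.55286 nmol/L.
tiriperidone: 2.96 × (1/2)^1.506 ≈ 1.0422 nmol/L.
Tiriperidone has more remaining, at ≈ 1.0422 nmol/L.

tiriperidone, 1.04 nmol/L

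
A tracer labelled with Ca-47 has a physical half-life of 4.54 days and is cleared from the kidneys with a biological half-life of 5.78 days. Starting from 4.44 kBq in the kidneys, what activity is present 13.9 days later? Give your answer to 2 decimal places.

1/t_eff = 1/t_phys + 1/t_biol = 1/4.54 + 1/5.78 = 0.39327 per day.
t_eff = 4.54 × 5.78 / (4.54 + 5.78) ≈ 2.5428 days.
Remaining = 4.44 × (1/2)^(13.9/2.5428) = 4.44 × (1/2)^5.4665 ≈ 0.10041 kBq.

0.10 kBq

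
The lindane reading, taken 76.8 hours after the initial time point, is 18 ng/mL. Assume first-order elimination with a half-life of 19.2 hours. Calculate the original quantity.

288 ng/mL

Number of half-lives elapsed: n = 76.8/19.2 ≈ 4.
A₀ = A × 2^n = 18 × 2^4 = 18 × 16 ≈ 288 ng/mL.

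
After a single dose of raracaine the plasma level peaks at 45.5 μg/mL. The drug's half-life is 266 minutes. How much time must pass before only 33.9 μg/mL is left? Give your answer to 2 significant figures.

Fraction remaining = 33.9/45.5 ≈ 0.74505.
n = log₂(45.5/33.9) = ln(1.3422)/ln 2 ≈ 0.42458 half-lives.
t = n × t½ = 0.42458 × 266 ≈ 112.94 minutes.

110 minutes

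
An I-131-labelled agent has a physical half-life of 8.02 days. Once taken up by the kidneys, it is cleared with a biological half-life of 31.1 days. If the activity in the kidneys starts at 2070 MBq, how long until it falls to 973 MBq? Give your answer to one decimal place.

1/t_eff = 1/t_phys + 1/t_biol = 1/8.02 + 1/31.1 = 0.15684 per day.
t_eff = 8.02 × 31.1 / (8.02 + 31.1) ≈ 6.3758 days.
n = log₂(2070/973) ≈ 1.0891; t = 1.0891 × 6.3758 ≈ 6.944 days.

6.9 days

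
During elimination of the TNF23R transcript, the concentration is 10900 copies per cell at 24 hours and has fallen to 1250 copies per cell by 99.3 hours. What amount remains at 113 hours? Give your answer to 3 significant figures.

Over Δt = 99.3 − 24 = 75.3 hours, the level fell by a factor of 10900/1250 ≈ 8.72.
n = log₂(8.72) ≈ 3.1243 half-lives, so t½ = 75.3/3.1243 ≈ 24.101 hours.
From t = 99.3 to t = 113: 1250 × (1/2)^((113−99.3)/24.101) ≈ 842.93 copies per cell.

843 copies per cell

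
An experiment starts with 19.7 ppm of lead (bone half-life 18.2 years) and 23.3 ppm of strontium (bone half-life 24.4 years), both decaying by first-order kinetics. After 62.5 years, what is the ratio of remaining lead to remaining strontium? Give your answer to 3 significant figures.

0.462

lead: 19.7 × (1/2)^(62.5/18.2) = 19.7 × (1/2)^3.4341 ≈ 1.8227 ppm.
strontium: 23.3 × (1/2)^(62.5/24.4) = 23.3 × (1/2)^2.5615 ≈ 3.9471 ppm.
Ratio ≈ 1.8227 / 3.9471 ≈ 0.46178.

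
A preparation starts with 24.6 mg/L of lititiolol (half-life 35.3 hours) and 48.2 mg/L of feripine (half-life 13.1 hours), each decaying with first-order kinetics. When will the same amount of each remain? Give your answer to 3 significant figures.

20.2 hours

Set 24.6·(1/2)^(t/35.3) = 48.2·(1/2)^(t/13.1).
Taking log₂: log₂(24.6/48.2) = t·(1/35.3 − 1/13.1).
log₂(0.51037) = -0.97037; 1/35.3 − 1/13.1 = -0.048007.
t = -0.97037 / -0.048007 ≈ 20.213 hours.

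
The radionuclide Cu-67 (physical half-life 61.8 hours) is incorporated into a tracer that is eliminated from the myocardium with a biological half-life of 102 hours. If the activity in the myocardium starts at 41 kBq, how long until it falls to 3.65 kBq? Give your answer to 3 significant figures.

134 hours

1/t_eff = 1/t_phys + 1/t_biol = 1/61.8 + 1/102 = 0.025985 per hour.
t_eff = 61.8 × 102 / (61.8 + 102) ≈ 38.484 hours.
n = log₂(41/3.65) ≈ 3.4897; t = 3.4897 × 38.484 ≈ 134.29 hours.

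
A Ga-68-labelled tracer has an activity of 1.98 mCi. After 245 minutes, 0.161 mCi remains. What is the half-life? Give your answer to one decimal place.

67.7 minutes

A/A₀ = 0.161/1.98 ≈ 0.081313.
n = log₂(12.298) ≈ 3.6204 half-lives elapsed in 245 minutes.
t½ = 245/3.6204 ≈ 67.673 minutes.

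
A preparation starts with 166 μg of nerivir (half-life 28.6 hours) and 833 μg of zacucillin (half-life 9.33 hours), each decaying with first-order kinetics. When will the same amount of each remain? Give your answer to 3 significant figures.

Set 166·(1/2)^(t/28.6) = 833·(1/2)^(t/9.33).
Taking log₂: log₂(166/833) = t·(1/28.6 − 1/9.33).
log₂(0.19928) = -2.3271; 1/28.6 − 1/9.33 = -0.072216.
t = -2.3271 / -0.072216 ≈ 32.225 hours.

32.2 hours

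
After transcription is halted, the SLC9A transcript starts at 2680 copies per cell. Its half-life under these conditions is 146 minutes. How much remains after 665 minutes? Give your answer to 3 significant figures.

Number of half-lives: n = 665/146 ≈ 4.5548.
Remaining = 2680 × (1/2)^4.5548 = 2680 × 0.042547 ≈ 114.03 copies per cell.

114 copies per cell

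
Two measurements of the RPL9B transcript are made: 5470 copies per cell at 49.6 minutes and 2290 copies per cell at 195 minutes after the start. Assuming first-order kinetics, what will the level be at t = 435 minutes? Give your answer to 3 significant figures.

544 copies per cell

Over Δt = 195 − 49.6 = 145.4 minutes, the level fell by a factor of 5470/2290 ≈ 2.3886.
n = log₂(2.3886) ≈ 1.2562 half-lives, so t½ = 145.4/1.2562 ≈ 115.75 minutes.
From t = 195 to t = 435: 2290 × (1/2)^((435−195)/115.75) ≈ 544.07 copies per cell.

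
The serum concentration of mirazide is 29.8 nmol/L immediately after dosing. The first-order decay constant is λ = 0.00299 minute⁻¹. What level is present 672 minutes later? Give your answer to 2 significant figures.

4.0 nmol/L

t½ = ln 2 / λ = 0.69315 / 0.00299 ≈ 231.82 minutes.
Number of half-lives: n = 672/231.82 ≈ 2.8988.
Remaining = 29.8 × (1/2)^2.8988 = 29.8 × 0.13409 ≈ 3.9957 nmol/L.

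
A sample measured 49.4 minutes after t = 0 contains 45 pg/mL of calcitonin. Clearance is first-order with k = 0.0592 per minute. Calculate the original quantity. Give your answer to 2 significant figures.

t½ = ln 2 / k = 0.69315 / 0.0592 ≈ 11.709 minutes.
Number of half-lives elapsed: n = 49.4/11.709 ≈ 4.2191.
A₀ = A × 2^n = 45 × 2^4.2191 = 45 × 18.625 ≈ 838.1 pg/mL.

840 pg/mL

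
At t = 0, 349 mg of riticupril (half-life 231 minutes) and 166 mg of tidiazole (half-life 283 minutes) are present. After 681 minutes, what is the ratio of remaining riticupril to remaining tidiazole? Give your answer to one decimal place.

1.4

riticupril: 349 × (1/2)^(681/231) = 349 × (1/2)^2.9481 ≈ 45.224 mg.
tidiazole: 166 × (1/2)^(681/283) = 166 × (1/2)^2.4064 ≈ 31.313 mg.
Ratio ≈ 45.224 / 31.313 ≈ 1.4443.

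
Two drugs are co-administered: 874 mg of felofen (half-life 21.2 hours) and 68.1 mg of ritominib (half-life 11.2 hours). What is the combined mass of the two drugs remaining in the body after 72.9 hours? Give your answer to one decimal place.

81.4 mg

felofen: 874 × (1/2)^(72.9/21.2) = 874 × (1/2)^3.4387 ≈ 80.606 mg.
ritominib: 68.1 × (1/2)^(72.9/11.2) = 68.1 × (1/2)^6.5089 ≈ 0.74776 mg.
Total = 80.606 + 0.74776 ≈ 81.353 mg.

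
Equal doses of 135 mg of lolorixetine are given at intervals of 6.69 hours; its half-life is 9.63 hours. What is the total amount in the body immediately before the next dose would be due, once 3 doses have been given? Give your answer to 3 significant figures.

The 3 doses were given 20.07, 13.38, 6.69 hours ago.
Total = 135·(1/2)^(20.07/9.63) + 135·(1/2)^(13.38/9.63) + 135·(1/2)^(6.69/9.63)
      = 31.839 + 51.532 + 83.408 ≈ 166.78 mg.

167 mg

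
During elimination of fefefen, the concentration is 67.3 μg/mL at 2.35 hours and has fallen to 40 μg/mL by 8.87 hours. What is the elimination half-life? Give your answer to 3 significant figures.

Over Δt = 8.87 − 2.35 = 6.52 hours, the level fell by a factor of 67.3/40 ≈ 1.6825.
n = log₂(1.6825) ≈ 0.75061 half-lives, so t½ = 6.52/0.75061 ≈ 8.6863 hours.

8.69 hours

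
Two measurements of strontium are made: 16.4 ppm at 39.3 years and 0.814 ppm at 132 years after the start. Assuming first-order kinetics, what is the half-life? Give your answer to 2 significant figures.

Over Δt = 132 − 39.3 = 92.7 years, the level fell by a factor of 16.4/0.814 ≈ 20.147.
n = log₂(20.147) ≈ 4.3325 half-lives, so t½ = 92.7/4.3325 ≈ 21.396 years.

21 years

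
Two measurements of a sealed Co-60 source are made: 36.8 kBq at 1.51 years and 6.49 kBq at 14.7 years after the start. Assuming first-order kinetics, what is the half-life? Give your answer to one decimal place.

Over Δt = 14.7 − 1.51 = 13.19 years, the level fell by a factor of 36.8/6.49 ≈ 5.6703.
n = log₂(5.6703) ≈ 2.5034 half-lives, so t½ = 13.19/2.5034 ≈ 5.2688 years.

5.3 years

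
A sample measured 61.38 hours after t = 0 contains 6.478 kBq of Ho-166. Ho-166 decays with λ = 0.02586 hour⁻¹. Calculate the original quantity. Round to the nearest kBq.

32 kBq

t½ = ln 2 / λ = 0.69315 / 0.02586 ≈ 26.804 hours.
Number of half-lives elapsed: n = 61.38/26.804 ≈ 2.29.
A₀ = A × 2^n = 6.478 × 2^2.29 = 6.478 × 4.8905 ≈ 31.68 kBq.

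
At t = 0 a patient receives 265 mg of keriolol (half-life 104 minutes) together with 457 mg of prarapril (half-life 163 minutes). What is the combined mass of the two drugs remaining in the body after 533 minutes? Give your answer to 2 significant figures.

55 mg

keriolol: 265 × (1/2)^(533/104) = 265 × (1/2)^5.125 ≈ 7.5939 mg.
prarapril: 457 × (1/2)^(533/163) = 457 × (1/2)^3.2699 ≈ 47.377 mg.
Total = 7.5939 + 47.377 ≈ 54.971 mg.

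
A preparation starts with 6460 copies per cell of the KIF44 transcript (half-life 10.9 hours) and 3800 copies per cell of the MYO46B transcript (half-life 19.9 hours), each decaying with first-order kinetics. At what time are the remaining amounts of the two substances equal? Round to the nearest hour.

Set 6460·(1/2)^(t/10.9) = 3800·(1/2)^(t/19.9).
Taking log₂: log₂(6460/3800) = t·(1/10.9 − 1/19.9).
log₂(1.7) = 0.76553; 1/10.9 − 1/19.9 = 0.041492.
t = 0.76553 / 0.041492 ≈ 18.45 hours.

18 hours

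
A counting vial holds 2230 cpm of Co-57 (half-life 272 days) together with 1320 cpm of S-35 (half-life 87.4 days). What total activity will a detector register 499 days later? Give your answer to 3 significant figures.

650 cpm

Co-57: 2230 × (1/2)^(499/272) = 2230 × (1/2)^1.8346 ≈ 625.24 cpm.
S-35: 1320 × (1/2)^(499/87.4) = 1320 × (1/2)^5.7094 ≈ 25.228 cpm.
Total = 625.24 + 25.228 ≈ 650.47 cpm.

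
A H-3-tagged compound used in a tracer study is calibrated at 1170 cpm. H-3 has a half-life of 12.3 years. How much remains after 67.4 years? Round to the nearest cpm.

26 cpm

Number of half-lives: n = 67.4/12.3 ≈ 5.4797.
Remaining = 1170 × (1/2)^5.4797 = 1170 × 0.022411 ≈ 26.22 cpm.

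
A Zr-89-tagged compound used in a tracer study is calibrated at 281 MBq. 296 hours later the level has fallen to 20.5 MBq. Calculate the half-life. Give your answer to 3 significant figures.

78.4 hours

A/A₀ = 20.5/281 ≈ 0.072954.
n = log₂(13.707) ≈ 3.7769 half-lives elapsed in 296 hours.
t½ = 296/3.7769 ≈ 78.372 hours.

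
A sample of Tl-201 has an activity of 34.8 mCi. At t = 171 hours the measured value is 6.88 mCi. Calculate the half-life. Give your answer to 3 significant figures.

73.1 hours

A/A₀ = 6.88/34.8 ≈ 0.1977.
n = log₂(5.0581) ≈ 2.3386 half-lives elapsed in 171 hours.
t½ = 171/2.3386 ≈ 73.12 hours.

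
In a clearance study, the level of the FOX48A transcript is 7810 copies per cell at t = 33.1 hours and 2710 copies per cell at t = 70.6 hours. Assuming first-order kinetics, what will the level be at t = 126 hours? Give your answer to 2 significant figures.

Over Δt = 70.6 − 33.1 = 37.5 hours, the level fell by a factor of 7810/2710 ≈ 2.8819.
n = log₂(2.8819) ≈ 1.527 half-lives, so t½ = 37.5/1.527 ≈ 24.557 hours.
From t = 70.6 to t = 126: 2710 × (1/2)^((126−70.6)/24.557) ≈ 567.37 copies per cell.

570 copies per cell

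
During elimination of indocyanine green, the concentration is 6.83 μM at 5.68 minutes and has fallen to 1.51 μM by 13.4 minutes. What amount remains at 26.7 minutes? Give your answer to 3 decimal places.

0.112 μM

Over Δt = 13.4 − 5.68 = 7.72 minutes, the level fell by a factor of 6.83/1.51 ≈ 4.5232.
n = log₂(4.5232) ≈ 2.1773 half-lives, so t½ = 7.72/2.1773 ≈ 3.5456 minutes.
From t = 13.4 to t = 26.7: 1.51 × (1/2)^((26.7−13.4)/3.5456) ≈ 0.11214 μM.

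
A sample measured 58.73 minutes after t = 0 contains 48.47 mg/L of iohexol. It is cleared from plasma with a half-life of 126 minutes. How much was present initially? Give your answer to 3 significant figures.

67.0 mg/L

Number of half-lives elapsed: n = 58.73/126 ≈ 0.46611.
A₀ = A × 2^n = 48.47 × 2^0.46611 = 48.47 × 1.3814 ≈ 66.956 mg/L.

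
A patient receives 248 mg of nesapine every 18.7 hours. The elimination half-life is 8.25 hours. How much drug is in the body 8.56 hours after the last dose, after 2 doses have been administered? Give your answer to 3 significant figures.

The 2 doses were given 27.26, 8.56 hours ago.
Total = 248·(1/2)^(27.26/8.25) + 248·(1/2)^(8.56/8.25)
      = 25.106 + 120.81 ≈ 145.92 mg.

146 mg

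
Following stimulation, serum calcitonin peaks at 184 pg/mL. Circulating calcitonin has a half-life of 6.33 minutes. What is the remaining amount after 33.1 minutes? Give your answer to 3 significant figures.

4.91 pg/mL

Number of half-lives: n = 33.1/6.33 ≈ 5.2291.
Remaining = 184 × (1/2)^5.2291 = 184 × 0.026662 ≈ 4.9058 pg/mL.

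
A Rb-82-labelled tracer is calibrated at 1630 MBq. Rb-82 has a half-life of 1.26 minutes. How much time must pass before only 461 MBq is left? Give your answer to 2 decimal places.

2.30 minutes

Fraction remaining = 461/1630 ≈ 0.28282.
n = log₂(1630/461) = ln(3.5358)/ln 2 ≈ 1.822 half-lives.
t = n × t½ = 1.822 × 1.26 ≈ 2.2958 minutes.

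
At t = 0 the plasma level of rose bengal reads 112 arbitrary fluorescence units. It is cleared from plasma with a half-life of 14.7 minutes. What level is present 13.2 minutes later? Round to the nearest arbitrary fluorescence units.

60 arbitrary fluorescence units

Number of half-lives: n = 13.2/14.7 ≈ 0.89796.
Remaining = 112 × (1/2)^0.89796 = 112 × 0.53665 ≈ 60.104 arbitrary fluorescence units.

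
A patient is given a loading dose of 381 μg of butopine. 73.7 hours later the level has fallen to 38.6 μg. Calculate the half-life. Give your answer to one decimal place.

22.3 hours

A/A₀ = 38.6/381 ≈ 0.10131.
n = log₂(9.8705) ≈ 3.3031 half-lives elapsed in 73.7 hours.
t½ = 73.7/3.3031 ≈ 22.312 hours.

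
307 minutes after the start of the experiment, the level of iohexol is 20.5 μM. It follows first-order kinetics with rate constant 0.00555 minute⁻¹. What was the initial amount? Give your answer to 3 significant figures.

113 μM

t½ = ln 2 / λ = 0.69315 / 0.00555 ≈ 124.89 minutes.
Number of half-lives elapsed: n = 307/124.89 ≈ 2.4581.
A₀ = A × 2^n = 20.5 × 2^2.4581 = 20.5 × 5.4951 ≈ 112.65 μM.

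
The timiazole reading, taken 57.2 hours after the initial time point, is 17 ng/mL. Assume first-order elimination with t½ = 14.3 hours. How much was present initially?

272 ng/mL

Number of half-lives elapsed: n = 57.2/14.3 ≈ 4.
A₀ = A × 2^n = 17 × 2^4 = 17 × 16 ≈ 272 ng/mL.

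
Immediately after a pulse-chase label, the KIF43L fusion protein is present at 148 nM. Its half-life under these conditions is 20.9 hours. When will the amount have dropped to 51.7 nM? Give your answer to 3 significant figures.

Fraction remaining = 51.7/148 ≈ 0.34932.
n = log₂(148/51.7) = ln(2.8627)/ln 2 ≈ 1.5174 half-lives.
t = n × t½ = 1.5174 × 20.9 ≈ 31.713 hours.

31.7 hours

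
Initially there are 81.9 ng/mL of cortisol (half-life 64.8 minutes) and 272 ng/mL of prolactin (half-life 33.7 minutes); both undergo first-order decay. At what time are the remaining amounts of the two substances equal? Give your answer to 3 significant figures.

Set 81.9·(1/2)^(t/64.8) = 272·(1/2)^(t/33.7).
Taking log₂: log₂(81.9/272) = t·(1/64.8 − 1/33.7).
log₂(0.3011) = -1.7317; 1/64.8 − 1/33.7 = -0.014241.
t = -1.7317 / -0.014241 ≈ 121.59 minutes.

122 minutes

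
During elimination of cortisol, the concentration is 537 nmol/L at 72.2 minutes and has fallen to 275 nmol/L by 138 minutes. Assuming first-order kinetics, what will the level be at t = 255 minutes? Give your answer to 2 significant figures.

84 nmol/L

Over Δt = 138 − 72.2 = 65.8 minutes, the level fell by a factor of 537/275 ≈ 1.9527.
n = log₂(1.9527) ≈ 0.96549 half-lives, so t½ = 65.8/0.96549 ≈ 68.152 minutes.
From t = 138 to t = 255: 275 × (1/2)^((255−138)/68.152) ≈ 83.664 nmol/L.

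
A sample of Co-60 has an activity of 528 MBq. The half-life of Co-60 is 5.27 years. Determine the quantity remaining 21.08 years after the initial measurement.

33 MBq

Elapsed time is 4 half-lives (21.08/5.27).
Each half-life halves the amount: 528 × (1/2)^4 = 528/16 = 33 MBq.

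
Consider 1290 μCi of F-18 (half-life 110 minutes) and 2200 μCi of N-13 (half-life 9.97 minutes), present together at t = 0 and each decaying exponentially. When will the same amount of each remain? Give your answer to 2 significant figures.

Set 1290·(1/2)^(t/110) = 2200·(1/2)^(t/9.97).
Taking log₂: log₂(1290/2200) = t·(1/110 − 1/9.97).
log₂(0.58636) = -0.77013; 1/110 − 1/9.97 = -0.09121.
t = -0.77013 / -0.09121 ≈ 8.4435 minutes.

8.4 minutes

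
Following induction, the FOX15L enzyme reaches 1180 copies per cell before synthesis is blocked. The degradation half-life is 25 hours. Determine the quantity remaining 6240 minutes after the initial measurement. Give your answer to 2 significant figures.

66 copies per cell

Convert the elapsed time: 6240 minutes = 104 hours.
Number of half-lives: n = 104/25 ≈ 4.16.
Remaining = 1180 × (1/2)^4.16 = 1180 × 0.055939 ≈ 66.008 copies per cell.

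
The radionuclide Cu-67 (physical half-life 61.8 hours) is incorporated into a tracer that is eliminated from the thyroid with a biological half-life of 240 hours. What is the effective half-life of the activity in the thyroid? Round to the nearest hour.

49 hours

1/t_eff = 1/t_phys + 1/t_biol = 1/61.8 + 1/240 = 0.020348 per hour.
t_eff = 61.8 × 240 / (61.8 + 240) ≈ 49.145 hours.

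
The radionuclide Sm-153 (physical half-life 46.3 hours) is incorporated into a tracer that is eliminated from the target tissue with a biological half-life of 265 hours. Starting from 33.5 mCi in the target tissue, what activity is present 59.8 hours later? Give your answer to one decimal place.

11.7 mCi

1/t_eff = 1/t_phys + 1/t_biol = 1/46.3 + 1/265 = 0.025372 per hour.
t_eff = 46.3 × 265 / (46.3 + 265) ≈ 39.414 hours.
Remaining = 33.5 × (1/2)^(59.8/39.414) = 33.5 × (1/2)^1.5172 ≈ 11.703 mCi.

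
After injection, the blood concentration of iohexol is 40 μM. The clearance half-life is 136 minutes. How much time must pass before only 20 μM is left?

20/40 = 1/2, so 1 half-life has elapsed.
t = 1 × 136 = 136 minutes.

136 minutes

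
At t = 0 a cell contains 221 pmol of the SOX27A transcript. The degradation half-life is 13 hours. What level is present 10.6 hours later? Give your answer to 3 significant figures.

126 pmol

Number of half-lives: n = 10.6/13 ≈ 0.81538.
Remaining = 221 × (1/2)^0.81538 = 221 × 0.56826 ≈ 125.58 pmol.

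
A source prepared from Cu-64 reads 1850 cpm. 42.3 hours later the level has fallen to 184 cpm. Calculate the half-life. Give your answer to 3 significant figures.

12.7 hours

A/A₀ = 184/1850 ≈ 0.099459.
n = log₂(10.054) ≈ 3.3297 half-lives elapsed in 42.3 hours.
t½ = 42.3/3.3297 ≈ 12.704 hours.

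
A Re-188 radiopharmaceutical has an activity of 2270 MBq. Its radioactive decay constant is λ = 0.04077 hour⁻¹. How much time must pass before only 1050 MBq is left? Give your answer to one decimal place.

18.9 hours

t½ = ln 2 / λ = 0.69315 / 0.04077 ≈ 17.001 hours.
Fraction remaining = 1050/2270 ≈ 0.46256.
n = log₂(2270/1050) = ln(2.1619)/ln 2 ≈ 1.1123 half-lives.
t = n × t½ = 1.1123 × 17.001 ≈ 18.911 hours.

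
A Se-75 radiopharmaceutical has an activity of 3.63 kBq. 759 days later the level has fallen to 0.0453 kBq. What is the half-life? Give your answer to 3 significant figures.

120 days

A/A₀ = 0.0453/3.63 ≈ 0.012479.
n = log₂(80.132) ≈ 6.3243 half-lives elapsed in 759 days.
t½ = 759/6.3243 ≈ 120.01 days.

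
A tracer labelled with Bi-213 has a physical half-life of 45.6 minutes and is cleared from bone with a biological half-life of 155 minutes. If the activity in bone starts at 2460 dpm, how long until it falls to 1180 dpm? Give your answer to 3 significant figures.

37.3 minutes

1/t_eff = 1/t_phys + 1/t_biol = 1/45.6 + 1/155 = 0.028381 per minute.
t_eff = 45.6 × 155 / (45.6 + 155) ≈ 35.234 minutes.
n = log₂(2460/1180) ≈ 1.0599; t = 1.0599 × 35.234 ≈ 37.344 minutes.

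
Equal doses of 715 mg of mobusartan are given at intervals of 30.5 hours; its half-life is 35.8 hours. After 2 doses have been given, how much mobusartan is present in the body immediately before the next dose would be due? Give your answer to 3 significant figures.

616 mg

The 2 doses were given 61, 30.5 hours ago.
Total = 715·(1/2)^(61/35.8) + 715·(1/2)^(30.5/35.8)
      = 219.47 + 396.13 ≈ 615.61 mg.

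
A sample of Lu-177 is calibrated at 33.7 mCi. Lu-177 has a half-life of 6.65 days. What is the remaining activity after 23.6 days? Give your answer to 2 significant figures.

2.9 mCi

Number of half-lives: n = 23.6/6.65 ≈ 3.5489.
Remaining = 33.7 × (1/2)^3.5489 = 33.7 × 0.085444 ≈ 2.8795 mCi.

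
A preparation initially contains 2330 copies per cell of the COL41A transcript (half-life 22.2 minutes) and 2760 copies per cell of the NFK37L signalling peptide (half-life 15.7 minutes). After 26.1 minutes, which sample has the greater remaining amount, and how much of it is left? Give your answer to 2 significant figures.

COL41A transcript: 2330 × (1/2)^1.1757 ≈ 1031.4 copies per cell.
NFK37L signalling peptide: 2760 × (1/2)^1.6624 ≈ 871.91 copies per cell.
COL41A transcript has more remaining, at ≈ 1031.4 copies per cell.

COL41A transcript, 1000 copies per cell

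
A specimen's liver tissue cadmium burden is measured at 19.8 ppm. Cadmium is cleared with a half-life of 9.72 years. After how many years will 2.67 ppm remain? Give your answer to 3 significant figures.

Fraction remaining = 2.67/19.8 ≈ 0.13485.
n = log₂(19.8/2.67) = ln(7.4157)/ln 2 ≈ 2.8906 half-lives.
t = n × t½ = 2.8906 × 9.72 ≈ 28.097 years.

28.1 years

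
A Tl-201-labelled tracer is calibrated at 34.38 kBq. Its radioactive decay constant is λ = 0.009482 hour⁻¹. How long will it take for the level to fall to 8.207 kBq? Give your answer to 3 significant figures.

151 hours

t½ = ln 2 / λ = 0.69315 / 0.009482 ≈ 73.101 hours.
Fraction remaining = 8.207/34.38 ≈ 0.23871.
n = log₂(34.38/8.207) = ln(4.1891)/ln 2 ≈ 2.0666 half-lives.
t = n × t½ = 2.0666 × 73.101 ≈ 151.07 hours.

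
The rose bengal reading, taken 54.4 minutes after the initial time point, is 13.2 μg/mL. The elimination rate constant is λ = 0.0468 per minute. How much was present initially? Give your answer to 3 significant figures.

t½ = ln 2 / λ = 0.69315 / 0.0468 ≈ 14.811 minutes.
Number of half-lives elapsed: n = 54.4/14.811 ≈ 3.673.
A₀ = A × 2^n = 13.2 × 2^3.673 = 13.2 × 12.755 ≈ 168.37 μg/mL.

168 μg/mL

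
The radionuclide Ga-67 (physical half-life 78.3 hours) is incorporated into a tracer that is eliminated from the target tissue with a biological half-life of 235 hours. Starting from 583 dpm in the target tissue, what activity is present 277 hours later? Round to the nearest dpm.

22 dpm

1/t_eff = 1/t_phys + 1/t_biol = 1/78.3 + 1/235 = 0.017027 per hour.
t_eff = 78.3 × 235 / (78.3 + 235) ≈ 58.731 hours.
Remaining = 583 × (1/2)^(277/58.731) = 583 × (1/2)^4.7164 ≈ 22.176 dpm.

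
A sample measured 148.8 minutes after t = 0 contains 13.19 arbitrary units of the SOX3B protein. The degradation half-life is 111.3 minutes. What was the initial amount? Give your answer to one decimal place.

33.3 arbitrary units

Number of half-lives elapsed: n = 148.8/111.3 ≈ 1.3369.
A₀ = A × 2^n = 13.19 × 2^1.3369 = 13.19 × 2.5261 ≈ 33.32 arbitrary units.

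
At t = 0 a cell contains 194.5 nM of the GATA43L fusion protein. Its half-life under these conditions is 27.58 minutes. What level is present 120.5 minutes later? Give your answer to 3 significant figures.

9.41 nM

Number of half-lives: n = 120.5/27.58 ≈ 4.3691.
Remaining = 194.5 × (1/2)^4.3691 = 194.5 × 0.048391 ≈ 9.4121 nM.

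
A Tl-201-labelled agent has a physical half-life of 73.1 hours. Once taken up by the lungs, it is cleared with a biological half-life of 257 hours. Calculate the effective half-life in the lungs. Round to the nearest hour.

1/t_eff = 1/t_phys + 1/t_biol = 1/73.1 + 1/257 = 0.017571 per hour.
t_eff = 73.1 × 257 / (73.1 + 257) ≈ 56.912 hours.

57 hours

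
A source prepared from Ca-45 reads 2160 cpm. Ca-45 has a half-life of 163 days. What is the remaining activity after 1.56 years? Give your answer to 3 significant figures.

Convert the elapsed time: 1.56 years = 569.4 days.
Number of half-lives: n = 569.4/163 ≈ 3.4933.
Remaining = 2160 × (1/2)^3.4933 = 2160 × 0.088803 ≈ 191.81 cpm.

192 cpm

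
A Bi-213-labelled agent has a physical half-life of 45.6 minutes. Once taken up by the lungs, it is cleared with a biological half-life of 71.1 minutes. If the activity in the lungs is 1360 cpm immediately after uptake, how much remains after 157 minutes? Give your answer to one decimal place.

1/t_eff = 1/t_phys + 1/t_biol = 1/45.6 + 1/71.1 = 0.035995 per minute.
t_eff = 45.6 × 71.1 / (45.6 + 71.1) ≈ 27.782 minutes.
Remaining = 1360 × (1/2)^(157/27.782) = 1360 × (1/2)^5.6511 ≈ 27.063 cpm.

27.1 cpm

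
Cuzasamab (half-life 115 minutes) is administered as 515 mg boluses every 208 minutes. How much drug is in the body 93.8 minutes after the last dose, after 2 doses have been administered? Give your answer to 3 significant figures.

The 2 doses were given 301.8, 93.8 minutes ago.
Total = 515·(1/2)^(301.8/115) + 515·(1/2)^(93.8/115)
      = 83.522 + 292.6 ≈ 376.12 mg.

376 mg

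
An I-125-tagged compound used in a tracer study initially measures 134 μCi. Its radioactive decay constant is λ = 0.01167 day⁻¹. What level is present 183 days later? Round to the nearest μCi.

16 μCi

t½ = ln 2 / λ = 0.69315 / 0.01167 ≈ 59.396 days.
Number of half-lives: n = 183/59.396 ≈ 3.081.
Remaining = 134 × (1/2)^3.081 = 134 × 0.11817 ≈ 15.835 μCi.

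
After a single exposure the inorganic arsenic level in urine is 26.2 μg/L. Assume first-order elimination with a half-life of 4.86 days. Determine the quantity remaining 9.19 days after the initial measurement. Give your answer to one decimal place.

7.1 μg/L

Number of half-lives: n = 9.19/4.86 ≈ 1.8909.
Remaining = 26.2 × (1/2)^1.8909 = 26.2 × 0.26963 ≈ 7.0643 μg/L.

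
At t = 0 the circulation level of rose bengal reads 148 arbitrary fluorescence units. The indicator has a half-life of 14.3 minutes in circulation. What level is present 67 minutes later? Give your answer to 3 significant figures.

5.75 arbitrary fluorescence units

Number of half-lives: n = 67/14.3 ≈ 4.6853.
Remaining = 148 × (1/2)^4.6853 = 148 × 0.038867 ≈ 5.7523 arbitrary fluorescence units.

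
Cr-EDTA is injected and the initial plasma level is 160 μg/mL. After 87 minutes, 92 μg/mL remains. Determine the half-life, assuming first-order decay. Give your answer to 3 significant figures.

A/A₀ = 92/160 ≈ 0.575.
n = log₂(1.7391) ≈ 0.79837 half-lives elapsed in 87 minutes.
t½ = 87/0.79837 ≈ 108.97 minutes.

109 minutes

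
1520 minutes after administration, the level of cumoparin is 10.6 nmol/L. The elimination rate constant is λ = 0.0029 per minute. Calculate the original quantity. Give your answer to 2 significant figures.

870 nmol/L

t½ = ln 2 / λ = 0.69315 / 0.0029 ≈ 239.02 minutes.
Number of half-lives elapsed: n = 1520/239.02 ≈ 6.3594.
A₀ = A × 2^n = 10.6 × 2^6.3594 = 10.6 × 82.105 ≈ 870.31 nmol/L.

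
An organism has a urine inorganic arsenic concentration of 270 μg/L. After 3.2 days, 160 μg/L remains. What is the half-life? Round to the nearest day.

4 days

A/A₀ = 160/270 ≈ 0.59259.
n = log₂(1.6875) ≈ 0.75489 half-lives elapsed in 3.2 days.
t½ = 3.2/0.75489 ≈ 4.239 days.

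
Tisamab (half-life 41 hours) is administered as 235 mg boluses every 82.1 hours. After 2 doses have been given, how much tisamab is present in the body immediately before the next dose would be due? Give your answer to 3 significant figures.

The 2 doses were given 164.2, 82.1 hours ago.
Total = 235·(1/2)^(164.2/41) + 235·(1/2)^(82.1/41)
      = 14.638 + 58.651 ≈ 73.289 mg.

73.3 mg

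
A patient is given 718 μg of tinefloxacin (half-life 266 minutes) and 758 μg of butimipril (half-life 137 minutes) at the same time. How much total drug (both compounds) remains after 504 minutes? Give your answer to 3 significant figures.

tinefloxacin: 718 × (1/2)^(504/266) = 718 × (1/2)^1.8947 ≈ 193.09 μg.
butimipril: 758 × (1/2)^(504/137) = 758 × (1/2)^3.6788 ≈ 59.188 μg.
Total = 193.09 + 59.188 ≈ 252.27 μg.

252 μg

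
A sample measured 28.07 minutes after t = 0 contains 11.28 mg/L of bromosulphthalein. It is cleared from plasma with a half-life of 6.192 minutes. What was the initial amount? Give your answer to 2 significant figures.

260 mg/L

Number of half-lives elapsed: n = 28.07/6.192 ≈ 4.5333.
A₀ = A × 2^n = 11.28 × 2^4.5333 = 11.28 × 23.155 ≈ 261.19 mg/L.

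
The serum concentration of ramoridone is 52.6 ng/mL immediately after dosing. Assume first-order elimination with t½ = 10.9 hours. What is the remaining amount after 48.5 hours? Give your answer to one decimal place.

Number of half-lives: n = 48.5/10.9 ≈ 4.4495.
Remaining = 52.6 × (1/2)^4.4495 = 52.6 × 0.045767 ≈ 2.4074 ng/mL.

2.4 ng/mL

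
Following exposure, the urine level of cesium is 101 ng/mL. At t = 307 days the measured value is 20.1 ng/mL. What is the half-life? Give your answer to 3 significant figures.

132 days

A/A₀ = 20.1/101 ≈ 0.19901.
n = log₂(5.0249) ≈ 2.3291 half-lives elapsed in 307 days.
t½ = 307/2.3291 ≈ 131.81 days.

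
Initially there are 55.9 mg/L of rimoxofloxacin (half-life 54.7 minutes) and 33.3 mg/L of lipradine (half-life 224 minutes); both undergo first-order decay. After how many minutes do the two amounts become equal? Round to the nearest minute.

54 minutes

Set 55.9·(1/2)^(t/54.7) = 33.3·(1/2)^(t/224).
Taking log₂: log₂(55.9/33.3) = t·(1/54.7 − 1/224).
log₂(1.6787) = 0.74733; 1/54.7 − 1/224 = 0.013817.
t = 0.74733 / 0.013817 ≈ 54.086 minutes.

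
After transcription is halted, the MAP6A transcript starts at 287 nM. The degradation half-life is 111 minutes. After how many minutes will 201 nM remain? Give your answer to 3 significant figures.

Fraction remaining = 201/287 ≈ 0.70035.
n = log₂(287/201) = ln(1.4279)/ln 2 ≈ 0.51386 half-lives.
t = n × t½ = 0.51386 × 111 ≈ 57.038 minutes.

57.0 minutes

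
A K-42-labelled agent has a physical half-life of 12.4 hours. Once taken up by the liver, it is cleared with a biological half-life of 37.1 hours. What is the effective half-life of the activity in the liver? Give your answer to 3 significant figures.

1/t_eff = 1/t_phys + 1/t_biol = 1/12.4 + 1/37.1 = 0.1076 per hour.
t_eff = 12.4 × 37.1 / (12.4 + 37.1) ≈ 9.2937 hours.

9.29 hours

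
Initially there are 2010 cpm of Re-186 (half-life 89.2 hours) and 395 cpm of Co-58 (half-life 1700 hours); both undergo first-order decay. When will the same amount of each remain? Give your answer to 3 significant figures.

221 hours

Set 2010·(1/2)^(t/89.2) = 395·(1/2)^(t/1700).
Taking log₂: log₂(2010/395) = t·(1/89.2 − 1/1700).
log₂(5.0886) = 2.3473; 1/89.2 − 1/1700 = 0.010623.
t = 2.3473 / 0.010623 ≈ 220.97 hours.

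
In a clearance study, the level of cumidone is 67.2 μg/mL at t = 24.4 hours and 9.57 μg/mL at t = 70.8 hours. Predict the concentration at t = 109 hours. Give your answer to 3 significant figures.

1.92 μg/mL

Over Δt = 70.8 − 24.4 = 46.4 hours, the level fell by a factor of 67.2/9.57 ≈ 7.0219.
n = log₂(7.0219) ≈ 2.8119 half-lives, so t½ = 46.4/2.8119 ≈ 16.501 hours.
From t = 70.8 to t = 109: 9.57 × (1/2)^((109−70.8)/16.501) ≈ 1.9233 μg/mL.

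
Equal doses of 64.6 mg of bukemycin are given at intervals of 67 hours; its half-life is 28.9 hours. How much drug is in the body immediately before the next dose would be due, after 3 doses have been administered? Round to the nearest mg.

The 3 doses were given 201, 134, 67 hours ago.
Total = 64.6·(1/2)^(201/28.9) + 64.6·(1/2)^(134/28.9) + 64.6·(1/2)^(67/28.9)
      = 0.52067 + 2.5969 + 12.952 ≈ 16.07 mg.

16 mg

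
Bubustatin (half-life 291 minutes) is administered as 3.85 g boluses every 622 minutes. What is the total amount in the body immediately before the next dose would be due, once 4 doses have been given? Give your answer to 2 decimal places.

The 4 doses were given 2488, 1866, 1244, 622 minutes ago.
Total = 3.85·(1/2)^(2488/291) + 3.85·(1/2)^(1866/291) + 3.85·(1/2)^(1244/291) + 3.85·(1/2)^(622/291)
      = 0.010273 + 0.045201 + 0.19888 + 0.87503 ≈ 1.1294 g.

1.13 g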